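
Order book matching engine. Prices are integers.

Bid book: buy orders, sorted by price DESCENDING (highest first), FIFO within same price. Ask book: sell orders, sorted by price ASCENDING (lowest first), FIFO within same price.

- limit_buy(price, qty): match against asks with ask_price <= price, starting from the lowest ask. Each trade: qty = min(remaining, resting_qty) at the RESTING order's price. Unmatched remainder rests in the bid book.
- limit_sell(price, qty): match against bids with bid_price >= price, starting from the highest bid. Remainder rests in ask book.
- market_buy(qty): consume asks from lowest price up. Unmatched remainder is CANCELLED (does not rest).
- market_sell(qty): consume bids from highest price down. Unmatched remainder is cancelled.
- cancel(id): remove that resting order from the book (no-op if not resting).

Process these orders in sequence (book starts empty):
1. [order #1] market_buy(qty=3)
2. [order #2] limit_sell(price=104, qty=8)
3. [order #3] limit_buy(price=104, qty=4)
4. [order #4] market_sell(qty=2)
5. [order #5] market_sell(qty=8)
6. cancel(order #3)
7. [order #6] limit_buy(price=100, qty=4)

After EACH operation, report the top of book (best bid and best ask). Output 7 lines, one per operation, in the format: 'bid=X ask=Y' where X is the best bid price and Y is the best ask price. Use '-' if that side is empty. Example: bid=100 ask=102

After op 1 [order #1] market_buy(qty=3): fills=none; bids=[-] asks=[-]
After op 2 [order #2] limit_sell(price=104, qty=8): fills=none; bids=[-] asks=[#2:8@104]
After op 3 [order #3] limit_buy(price=104, qty=4): fills=#3x#2:4@104; bids=[-] asks=[#2:4@104]
After op 4 [order #4] market_sell(qty=2): fills=none; bids=[-] asks=[#2:4@104]
After op 5 [order #5] market_sell(qty=8): fills=none; bids=[-] asks=[#2:4@104]
After op 6 cancel(order #3): fills=none; bids=[-] asks=[#2:4@104]
After op 7 [order #6] limit_buy(price=100, qty=4): fills=none; bids=[#6:4@100] asks=[#2:4@104]

Answer: bid=- ask=-
bid=- ask=104
bid=- ask=104
bid=- ask=104
bid=- ask=104
bid=- ask=104
bid=100 ask=104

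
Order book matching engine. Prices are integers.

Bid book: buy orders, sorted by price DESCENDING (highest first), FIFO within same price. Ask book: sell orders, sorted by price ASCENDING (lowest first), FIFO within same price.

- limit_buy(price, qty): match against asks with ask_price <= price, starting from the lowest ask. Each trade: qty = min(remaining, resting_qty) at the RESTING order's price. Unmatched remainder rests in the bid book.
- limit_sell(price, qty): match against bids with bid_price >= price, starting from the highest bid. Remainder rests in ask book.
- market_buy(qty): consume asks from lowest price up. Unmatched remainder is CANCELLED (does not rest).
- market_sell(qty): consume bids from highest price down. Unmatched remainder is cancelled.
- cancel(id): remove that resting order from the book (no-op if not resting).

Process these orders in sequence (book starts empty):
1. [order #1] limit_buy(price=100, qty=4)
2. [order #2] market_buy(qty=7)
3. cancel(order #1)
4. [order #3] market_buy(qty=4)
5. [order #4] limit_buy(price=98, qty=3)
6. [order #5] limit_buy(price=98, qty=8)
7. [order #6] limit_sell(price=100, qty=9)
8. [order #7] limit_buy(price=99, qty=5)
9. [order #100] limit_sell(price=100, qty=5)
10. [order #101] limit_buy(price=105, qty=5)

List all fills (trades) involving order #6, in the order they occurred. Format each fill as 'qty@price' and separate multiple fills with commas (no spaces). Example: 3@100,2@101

After op 1 [order #1] limit_buy(price=100, qty=4): fills=none; bids=[#1:4@100] asks=[-]
After op 2 [order #2] market_buy(qty=7): fills=none; bids=[#1:4@100] asks=[-]
After op 3 cancel(order #1): fills=none; bids=[-] asks=[-]
After op 4 [order #3] market_buy(qty=4): fills=none; bids=[-] asks=[-]
After op 5 [order #4] limit_buy(price=98, qty=3): fills=none; bids=[#4:3@98] asks=[-]
After op 6 [order #5] limit_buy(price=98, qty=8): fills=none; bids=[#4:3@98 #5:8@98] asks=[-]
After op 7 [order #6] limit_sell(price=100, qty=9): fills=none; bids=[#4:3@98 #5:8@98] asks=[#6:9@100]
After op 8 [order #7] limit_buy(price=99, qty=5): fills=none; bids=[#7:5@99 #4:3@98 #5:8@98] asks=[#6:9@100]
After op 9 [order #100] limit_sell(price=100, qty=5): fills=none; bids=[#7:5@99 #4:3@98 #5:8@98] asks=[#6:9@100 #100:5@100]
After op 10 [order #101] limit_buy(price=105, qty=5): fills=#101x#6:5@100; bids=[#7:5@99 #4:3@98 #5:8@98] asks=[#6:4@100 #100:5@100]

Answer: 5@100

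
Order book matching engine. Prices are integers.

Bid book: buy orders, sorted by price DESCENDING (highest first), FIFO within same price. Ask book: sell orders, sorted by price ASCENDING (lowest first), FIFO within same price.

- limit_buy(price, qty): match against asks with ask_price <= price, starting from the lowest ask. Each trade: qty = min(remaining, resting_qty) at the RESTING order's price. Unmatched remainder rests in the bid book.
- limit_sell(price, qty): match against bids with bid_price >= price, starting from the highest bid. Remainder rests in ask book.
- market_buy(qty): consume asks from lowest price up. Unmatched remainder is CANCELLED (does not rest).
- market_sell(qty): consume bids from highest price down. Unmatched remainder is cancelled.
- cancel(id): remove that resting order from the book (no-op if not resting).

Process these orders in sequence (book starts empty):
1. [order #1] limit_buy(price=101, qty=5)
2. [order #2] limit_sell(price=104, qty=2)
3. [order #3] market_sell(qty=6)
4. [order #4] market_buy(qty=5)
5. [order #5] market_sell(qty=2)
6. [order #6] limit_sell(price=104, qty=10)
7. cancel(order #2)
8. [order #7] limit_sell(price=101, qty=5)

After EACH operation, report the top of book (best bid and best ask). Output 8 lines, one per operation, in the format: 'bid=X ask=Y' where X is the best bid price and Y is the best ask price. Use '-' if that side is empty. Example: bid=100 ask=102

Answer: bid=101 ask=-
bid=101 ask=104
bid=- ask=104
bid=- ask=-
bid=- ask=-
bid=- ask=104
bid=- ask=104
bid=- ask=101

Derivation:
After op 1 [order #1] limit_buy(price=101, qty=5): fills=none; bids=[#1:5@101] asks=[-]
After op 2 [order #2] limit_sell(price=104, qty=2): fills=none; bids=[#1:5@101] asks=[#2:2@104]
After op 3 [order #3] market_sell(qty=6): fills=#1x#3:5@101; bids=[-] asks=[#2:2@104]
After op 4 [order #4] market_buy(qty=5): fills=#4x#2:2@104; bids=[-] asks=[-]
After op 5 [order #5] market_sell(qty=2): fills=none; bids=[-] asks=[-]
After op 6 [order #6] limit_sell(price=104, qty=10): fills=none; bids=[-] asks=[#6:10@104]
After op 7 cancel(order #2): fills=none; bids=[-] asks=[#6:10@104]
After op 8 [order #7] limit_sell(price=101, qty=5): fills=none; bids=[-] asks=[#7:5@101 #6:10@104]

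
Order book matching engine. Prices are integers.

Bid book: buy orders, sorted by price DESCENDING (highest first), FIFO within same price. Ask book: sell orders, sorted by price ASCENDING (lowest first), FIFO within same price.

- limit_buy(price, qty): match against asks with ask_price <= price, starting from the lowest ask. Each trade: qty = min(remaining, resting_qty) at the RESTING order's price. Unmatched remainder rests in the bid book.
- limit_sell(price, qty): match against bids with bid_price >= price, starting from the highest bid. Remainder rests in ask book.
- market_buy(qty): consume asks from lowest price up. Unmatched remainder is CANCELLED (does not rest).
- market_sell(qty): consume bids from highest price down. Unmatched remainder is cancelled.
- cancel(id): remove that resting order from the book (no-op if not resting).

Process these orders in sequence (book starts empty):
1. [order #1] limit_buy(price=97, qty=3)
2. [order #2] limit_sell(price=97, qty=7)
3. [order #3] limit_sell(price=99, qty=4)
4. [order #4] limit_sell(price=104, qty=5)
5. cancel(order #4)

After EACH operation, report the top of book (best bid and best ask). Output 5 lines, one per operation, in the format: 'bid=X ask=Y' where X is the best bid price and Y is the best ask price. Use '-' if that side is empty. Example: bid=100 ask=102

Answer: bid=97 ask=-
bid=- ask=97
bid=- ask=97
bid=- ask=97
bid=- ask=97

Derivation:
After op 1 [order #1] limit_buy(price=97, qty=3): fills=none; bids=[#1:3@97] asks=[-]
After op 2 [order #2] limit_sell(price=97, qty=7): fills=#1x#2:3@97; bids=[-] asks=[#2:4@97]
After op 3 [order #3] limit_sell(price=99, qty=4): fills=none; bids=[-] asks=[#2:4@97 #3:4@99]
After op 4 [order #4] limit_sell(price=104, qty=5): fills=none; bids=[-] asks=[#2:4@97 #3:4@99 #4:5@104]
After op 5 cancel(order #4): fills=none; bids=[-] asks=[#2:4@97 #3:4@99]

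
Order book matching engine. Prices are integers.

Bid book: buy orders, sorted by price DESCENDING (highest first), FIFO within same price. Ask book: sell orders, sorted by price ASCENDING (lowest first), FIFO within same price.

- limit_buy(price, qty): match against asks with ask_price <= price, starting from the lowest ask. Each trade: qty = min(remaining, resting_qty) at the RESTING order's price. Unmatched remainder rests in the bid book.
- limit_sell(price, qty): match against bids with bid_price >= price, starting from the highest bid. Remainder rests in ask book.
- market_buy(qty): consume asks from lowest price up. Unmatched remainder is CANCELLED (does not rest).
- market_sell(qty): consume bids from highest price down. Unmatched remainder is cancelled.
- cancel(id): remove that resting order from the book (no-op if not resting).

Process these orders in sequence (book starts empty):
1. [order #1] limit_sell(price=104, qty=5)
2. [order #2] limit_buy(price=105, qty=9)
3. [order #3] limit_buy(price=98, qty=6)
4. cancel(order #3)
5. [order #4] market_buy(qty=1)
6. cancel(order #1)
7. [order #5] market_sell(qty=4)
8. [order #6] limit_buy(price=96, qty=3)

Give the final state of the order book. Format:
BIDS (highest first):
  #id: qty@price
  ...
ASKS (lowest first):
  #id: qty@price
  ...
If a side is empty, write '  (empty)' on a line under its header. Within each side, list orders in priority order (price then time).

After op 1 [order #1] limit_sell(price=104, qty=5): fills=none; bids=[-] asks=[#1:5@104]
After op 2 [order #2] limit_buy(price=105, qty=9): fills=#2x#1:5@104; bids=[#2:4@105] asks=[-]
After op 3 [order #3] limit_buy(price=98, qty=6): fills=none; bids=[#2:4@105 #3:6@98] asks=[-]
After op 4 cancel(order #3): fills=none; bids=[#2:4@105] asks=[-]
After op 5 [order #4] market_buy(qty=1): fills=none; bids=[#2:4@105] asks=[-]
After op 6 cancel(order #1): fills=none; bids=[#2:4@105] asks=[-]
After op 7 [order #5] market_sell(qty=4): fills=#2x#5:4@105; bids=[-] asks=[-]
After op 8 [order #6] limit_buy(price=96, qty=3): fills=none; bids=[#6:3@96] asks=[-]

Answer: BIDS (highest first):
  #6: 3@96
ASKS (lowest first):
  (empty)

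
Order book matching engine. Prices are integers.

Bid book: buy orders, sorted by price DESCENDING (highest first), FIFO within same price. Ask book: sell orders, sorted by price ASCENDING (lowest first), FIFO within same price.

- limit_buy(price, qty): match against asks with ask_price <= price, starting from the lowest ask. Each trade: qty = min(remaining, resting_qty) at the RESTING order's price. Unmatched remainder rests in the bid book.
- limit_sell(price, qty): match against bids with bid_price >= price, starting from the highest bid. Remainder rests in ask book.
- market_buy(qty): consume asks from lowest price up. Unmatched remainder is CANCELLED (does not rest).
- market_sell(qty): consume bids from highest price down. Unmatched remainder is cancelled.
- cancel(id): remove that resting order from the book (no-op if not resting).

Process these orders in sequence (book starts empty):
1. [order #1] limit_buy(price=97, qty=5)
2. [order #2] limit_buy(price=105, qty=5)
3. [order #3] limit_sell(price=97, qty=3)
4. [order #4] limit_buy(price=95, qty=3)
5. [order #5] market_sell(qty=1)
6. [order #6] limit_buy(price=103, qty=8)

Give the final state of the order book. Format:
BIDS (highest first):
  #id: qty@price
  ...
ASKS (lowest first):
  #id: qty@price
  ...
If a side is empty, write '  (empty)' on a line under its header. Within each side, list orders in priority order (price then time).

Answer: BIDS (highest first):
  #2: 1@105
  #6: 8@103
  #1: 5@97
  #4: 3@95
ASKS (lowest first):
  (empty)

Derivation:
After op 1 [order #1] limit_buy(price=97, qty=5): fills=none; bids=[#1:5@97] asks=[-]
After op 2 [order #2] limit_buy(price=105, qty=5): fills=none; bids=[#2:5@105 #1:5@97] asks=[-]
After op 3 [order #3] limit_sell(price=97, qty=3): fills=#2x#3:3@105; bids=[#2:2@105 #1:5@97] asks=[-]
After op 4 [order #4] limit_buy(price=95, qty=3): fills=none; bids=[#2:2@105 #1:5@97 #4:3@95] asks=[-]
After op 5 [order #5] market_sell(qty=1): fills=#2x#5:1@105; bids=[#2:1@105 #1:5@97 #4:3@95] asks=[-]
After op 6 [order #6] limit_buy(price=103, qty=8): fills=none; bids=[#2:1@105 #6:8@103 #1:5@97 #4:3@95] asks=[-]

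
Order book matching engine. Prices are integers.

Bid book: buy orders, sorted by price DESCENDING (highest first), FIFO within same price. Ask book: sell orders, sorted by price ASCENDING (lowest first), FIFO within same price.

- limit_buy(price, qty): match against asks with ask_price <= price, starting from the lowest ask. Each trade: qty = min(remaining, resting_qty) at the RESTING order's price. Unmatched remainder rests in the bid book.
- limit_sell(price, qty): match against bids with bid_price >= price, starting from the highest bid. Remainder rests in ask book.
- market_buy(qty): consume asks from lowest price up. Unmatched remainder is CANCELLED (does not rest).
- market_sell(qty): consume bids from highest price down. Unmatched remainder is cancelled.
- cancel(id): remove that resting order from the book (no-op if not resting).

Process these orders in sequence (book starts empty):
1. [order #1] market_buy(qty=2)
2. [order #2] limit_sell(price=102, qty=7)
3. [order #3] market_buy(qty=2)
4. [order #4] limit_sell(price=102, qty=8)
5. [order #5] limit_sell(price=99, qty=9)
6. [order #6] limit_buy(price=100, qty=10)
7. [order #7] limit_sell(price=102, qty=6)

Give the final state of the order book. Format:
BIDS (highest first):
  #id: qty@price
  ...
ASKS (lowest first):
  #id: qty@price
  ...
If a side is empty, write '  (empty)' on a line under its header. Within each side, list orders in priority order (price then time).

After op 1 [order #1] market_buy(qty=2): fills=none; bids=[-] asks=[-]
After op 2 [order #2] limit_sell(price=102, qty=7): fills=none; bids=[-] asks=[#2:7@102]
After op 3 [order #3] market_buy(qty=2): fills=#3x#2:2@102; bids=[-] asks=[#2:5@102]
After op 4 [order #4] limit_sell(price=102, qty=8): fills=none; bids=[-] asks=[#2:5@102 #4:8@102]
After op 5 [order #5] limit_sell(price=99, qty=9): fills=none; bids=[-] asks=[#5:9@99 #2:5@102 #4:8@102]
After op 6 [order #6] limit_buy(price=100, qty=10): fills=#6x#5:9@99; bids=[#6:1@100] asks=[#2:5@102 #4:8@102]
After op 7 [order #7] limit_sell(price=102, qty=6): fills=none; bids=[#6:1@100] asks=[#2:5@102 #4:8@102 #7:6@102]

Answer: BIDS (highest first):
  #6: 1@100
ASKS (lowest first):
  #2: 5@102
  #4: 8@102
  #7: 6@102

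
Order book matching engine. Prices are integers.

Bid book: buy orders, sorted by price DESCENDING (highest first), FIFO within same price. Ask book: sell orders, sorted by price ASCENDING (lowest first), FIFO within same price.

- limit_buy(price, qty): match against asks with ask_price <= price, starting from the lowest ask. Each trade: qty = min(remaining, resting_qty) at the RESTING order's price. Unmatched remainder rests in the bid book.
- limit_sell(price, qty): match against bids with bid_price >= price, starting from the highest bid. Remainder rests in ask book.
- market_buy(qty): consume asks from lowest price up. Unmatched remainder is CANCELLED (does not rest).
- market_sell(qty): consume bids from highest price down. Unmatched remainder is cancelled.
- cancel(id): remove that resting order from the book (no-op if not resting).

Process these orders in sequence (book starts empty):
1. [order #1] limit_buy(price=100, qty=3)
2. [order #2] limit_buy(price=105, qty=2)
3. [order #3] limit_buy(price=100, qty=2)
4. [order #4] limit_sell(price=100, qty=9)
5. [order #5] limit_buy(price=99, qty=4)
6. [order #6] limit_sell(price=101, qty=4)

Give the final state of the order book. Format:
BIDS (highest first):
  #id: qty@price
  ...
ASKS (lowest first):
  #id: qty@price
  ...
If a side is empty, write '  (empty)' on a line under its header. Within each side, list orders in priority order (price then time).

After op 1 [order #1] limit_buy(price=100, qty=3): fills=none; bids=[#1:3@100] asks=[-]
After op 2 [order #2] limit_buy(price=105, qty=2): fills=none; bids=[#2:2@105 #1:3@100] asks=[-]
After op 3 [order #3] limit_buy(price=100, qty=2): fills=none; bids=[#2:2@105 #1:3@100 #3:2@100] asks=[-]
After op 4 [order #4] limit_sell(price=100, qty=9): fills=#2x#4:2@105 #1x#4:3@100 #3x#4:2@100; bids=[-] asks=[#4:2@100]
After op 5 [order #5] limit_buy(price=99, qty=4): fills=none; bids=[#5:4@99] asks=[#4:2@100]
After op 6 [order #6] limit_sell(price=101, qty=4): fills=none; bids=[#5:4@99] asks=[#4:2@100 #6:4@101]

Answer: BIDS (highest first):
  #5: 4@99
ASKS (lowest first):
  #4: 2@100
  #6: 4@101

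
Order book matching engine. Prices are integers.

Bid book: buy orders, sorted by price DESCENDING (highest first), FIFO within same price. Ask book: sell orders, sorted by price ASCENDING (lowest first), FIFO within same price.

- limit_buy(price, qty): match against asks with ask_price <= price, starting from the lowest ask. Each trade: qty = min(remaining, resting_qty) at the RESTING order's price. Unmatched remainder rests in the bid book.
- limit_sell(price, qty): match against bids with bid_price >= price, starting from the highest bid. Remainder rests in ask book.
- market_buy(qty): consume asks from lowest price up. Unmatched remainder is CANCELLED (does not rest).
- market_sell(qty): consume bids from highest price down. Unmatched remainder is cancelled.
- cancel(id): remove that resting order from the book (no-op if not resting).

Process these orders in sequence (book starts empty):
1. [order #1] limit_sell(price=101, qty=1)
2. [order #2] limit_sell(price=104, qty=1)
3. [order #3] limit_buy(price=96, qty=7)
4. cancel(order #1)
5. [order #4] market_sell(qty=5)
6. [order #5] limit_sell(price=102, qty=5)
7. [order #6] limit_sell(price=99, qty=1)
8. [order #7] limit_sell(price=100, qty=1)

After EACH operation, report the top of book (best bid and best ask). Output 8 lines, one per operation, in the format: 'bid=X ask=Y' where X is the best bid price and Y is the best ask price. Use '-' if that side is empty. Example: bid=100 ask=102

Answer: bid=- ask=101
bid=- ask=101
bid=96 ask=101
bid=96 ask=104
bid=96 ask=104
bid=96 ask=102
bid=96 ask=99
bid=96 ask=99

Derivation:
After op 1 [order #1] limit_sell(price=101, qty=1): fills=none; bids=[-] asks=[#1:1@101]
After op 2 [order #2] limit_sell(price=104, qty=1): fills=none; bids=[-] asks=[#1:1@101 #2:1@104]
After op 3 [order #3] limit_buy(price=96, qty=7): fills=none; bids=[#3:7@96] asks=[#1:1@101 #2:1@104]
After op 4 cancel(order #1): fills=none; bids=[#3:7@96] asks=[#2:1@104]
After op 5 [order #4] market_sell(qty=5): fills=#3x#4:5@96; bids=[#3:2@96] asks=[#2:1@104]
After op 6 [order #5] limit_sell(price=102, qty=5): fills=none; bids=[#3:2@96] asks=[#5:5@102 #2:1@104]
After op 7 [order #6] limit_sell(price=99, qty=1): fills=none; bids=[#3:2@96] asks=[#6:1@99 #5:5@102 #2:1@104]
After op 8 [order #7] limit_sell(price=100, qty=1): fills=none; bids=[#3:2@96] asks=[#6:1@99 #7:1@100 #5:5@102 #2:1@104]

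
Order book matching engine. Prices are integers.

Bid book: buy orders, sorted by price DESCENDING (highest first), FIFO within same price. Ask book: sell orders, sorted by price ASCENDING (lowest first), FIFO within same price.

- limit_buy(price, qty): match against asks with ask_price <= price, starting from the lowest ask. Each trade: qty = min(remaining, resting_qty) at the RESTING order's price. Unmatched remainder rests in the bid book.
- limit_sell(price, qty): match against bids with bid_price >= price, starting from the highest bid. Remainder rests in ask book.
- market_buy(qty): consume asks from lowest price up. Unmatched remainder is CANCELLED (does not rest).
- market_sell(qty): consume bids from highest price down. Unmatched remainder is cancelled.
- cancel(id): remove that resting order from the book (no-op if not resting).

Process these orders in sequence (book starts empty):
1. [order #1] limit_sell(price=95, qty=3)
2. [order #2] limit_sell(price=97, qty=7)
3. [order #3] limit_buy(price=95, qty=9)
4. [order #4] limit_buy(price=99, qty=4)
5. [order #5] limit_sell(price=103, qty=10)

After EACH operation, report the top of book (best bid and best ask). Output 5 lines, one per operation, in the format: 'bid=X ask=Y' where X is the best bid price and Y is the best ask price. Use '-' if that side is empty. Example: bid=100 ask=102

Answer: bid=- ask=95
bid=- ask=95
bid=95 ask=97
bid=95 ask=97
bid=95 ask=97

Derivation:
After op 1 [order #1] limit_sell(price=95, qty=3): fills=none; bids=[-] asks=[#1:3@95]
After op 2 [order #2] limit_sell(price=97, qty=7): fills=none; bids=[-] asks=[#1:3@95 #2:7@97]
After op 3 [order #3] limit_buy(price=95, qty=9): fills=#3x#1:3@95; bids=[#3:6@95] asks=[#2:7@97]
After op 4 [order #4] limit_buy(price=99, qty=4): fills=#4x#2:4@97; bids=[#3:6@95] asks=[#2:3@97]
After op 5 [order #5] limit_sell(price=103, qty=10): fills=none; bids=[#3:6@95] asks=[#2:3@97 #5:10@103]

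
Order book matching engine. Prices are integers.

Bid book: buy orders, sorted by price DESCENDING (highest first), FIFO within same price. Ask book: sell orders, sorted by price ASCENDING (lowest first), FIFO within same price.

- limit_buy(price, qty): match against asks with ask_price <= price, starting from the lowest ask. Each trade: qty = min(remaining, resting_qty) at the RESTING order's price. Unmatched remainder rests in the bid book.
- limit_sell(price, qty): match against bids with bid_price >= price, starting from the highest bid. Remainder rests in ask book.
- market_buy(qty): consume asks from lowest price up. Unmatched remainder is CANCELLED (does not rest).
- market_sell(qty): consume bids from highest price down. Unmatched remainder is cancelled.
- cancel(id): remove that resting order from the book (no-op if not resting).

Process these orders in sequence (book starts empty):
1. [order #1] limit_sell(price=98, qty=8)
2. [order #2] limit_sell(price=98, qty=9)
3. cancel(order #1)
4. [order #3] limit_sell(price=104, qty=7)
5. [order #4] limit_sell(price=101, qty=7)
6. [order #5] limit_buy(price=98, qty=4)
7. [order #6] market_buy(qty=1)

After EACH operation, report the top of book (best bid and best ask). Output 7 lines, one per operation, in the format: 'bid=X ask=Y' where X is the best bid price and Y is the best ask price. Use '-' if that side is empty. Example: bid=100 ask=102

After op 1 [order #1] limit_sell(price=98, qty=8): fills=none; bids=[-] asks=[#1:8@98]
After op 2 [order #2] limit_sell(price=98, qty=9): fills=none; bids=[-] asks=[#1:8@98 #2:9@98]
After op 3 cancel(order #1): fills=none; bids=[-] asks=[#2:9@98]
After op 4 [order #3] limit_sell(price=104, qty=7): fills=none; bids=[-] asks=[#2:9@98 #3:7@104]
After op 5 [order #4] limit_sell(price=101, qty=7): fills=none; bids=[-] asks=[#2:9@98 #4:7@101 #3:7@104]
After op 6 [order #5] limit_buy(price=98, qty=4): fills=#5x#2:4@98; bids=[-] asks=[#2:5@98 #4:7@101 #3:7@104]
After op 7 [order #6] market_buy(qty=1): fills=#6x#2:1@98; bids=[-] asks=[#2:4@98 #4:7@101 #3:7@104]

Answer: bid=- ask=98
bid=- ask=98
bid=- ask=98
bid=- ask=98
bid=- ask=98
bid=- ask=98
bid=- ask=98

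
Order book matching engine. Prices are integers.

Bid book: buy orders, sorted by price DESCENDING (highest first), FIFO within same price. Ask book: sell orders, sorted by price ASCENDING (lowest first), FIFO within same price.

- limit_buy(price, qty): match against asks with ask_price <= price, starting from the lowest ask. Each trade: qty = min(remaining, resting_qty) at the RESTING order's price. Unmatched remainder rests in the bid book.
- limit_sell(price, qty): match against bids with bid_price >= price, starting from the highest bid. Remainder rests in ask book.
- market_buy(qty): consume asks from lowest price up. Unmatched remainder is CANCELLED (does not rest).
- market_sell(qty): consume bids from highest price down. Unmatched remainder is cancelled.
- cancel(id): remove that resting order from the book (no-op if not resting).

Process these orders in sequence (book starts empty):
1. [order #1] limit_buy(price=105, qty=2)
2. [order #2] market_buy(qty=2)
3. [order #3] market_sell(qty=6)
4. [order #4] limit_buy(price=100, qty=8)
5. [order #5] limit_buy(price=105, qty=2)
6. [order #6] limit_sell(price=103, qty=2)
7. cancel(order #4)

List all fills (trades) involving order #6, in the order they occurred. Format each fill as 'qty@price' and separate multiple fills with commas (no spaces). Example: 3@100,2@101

After op 1 [order #1] limit_buy(price=105, qty=2): fills=none; bids=[#1:2@105] asks=[-]
After op 2 [order #2] market_buy(qty=2): fills=none; bids=[#1:2@105] asks=[-]
After op 3 [order #3] market_sell(qty=6): fills=#1x#3:2@105; bids=[-] asks=[-]
After op 4 [order #4] limit_buy(price=100, qty=8): fills=none; bids=[#4:8@100] asks=[-]
After op 5 [order #5] limit_buy(price=105, qty=2): fills=none; bids=[#5:2@105 #4:8@100] asks=[-]
After op 6 [order #6] limit_sell(price=103, qty=2): fills=#5x#6:2@105; bids=[#4:8@100] asks=[-]
After op 7 cancel(order #4): fills=none; bids=[-] asks=[-]

Answer: 2@105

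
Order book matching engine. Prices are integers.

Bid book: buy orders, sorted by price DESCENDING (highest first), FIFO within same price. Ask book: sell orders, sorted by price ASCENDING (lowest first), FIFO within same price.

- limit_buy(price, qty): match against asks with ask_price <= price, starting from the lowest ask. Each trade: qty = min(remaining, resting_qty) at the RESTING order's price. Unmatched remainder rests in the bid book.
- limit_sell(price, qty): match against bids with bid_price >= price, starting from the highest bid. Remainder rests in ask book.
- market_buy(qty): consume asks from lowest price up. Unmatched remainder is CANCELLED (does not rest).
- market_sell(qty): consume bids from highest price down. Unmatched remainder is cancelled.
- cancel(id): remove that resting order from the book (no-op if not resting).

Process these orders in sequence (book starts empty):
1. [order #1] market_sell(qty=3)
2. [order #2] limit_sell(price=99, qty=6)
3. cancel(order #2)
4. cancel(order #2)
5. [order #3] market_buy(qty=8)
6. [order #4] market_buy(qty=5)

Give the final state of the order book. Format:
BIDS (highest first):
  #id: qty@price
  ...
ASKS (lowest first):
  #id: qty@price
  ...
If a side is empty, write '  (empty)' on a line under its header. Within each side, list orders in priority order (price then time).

After op 1 [order #1] market_sell(qty=3): fills=none; bids=[-] asks=[-]
After op 2 [order #2] limit_sell(price=99, qty=6): fills=none; bids=[-] asks=[#2:6@99]
After op 3 cancel(order #2): fills=none; bids=[-] asks=[-]
After op 4 cancel(order #2): fills=none; bids=[-] asks=[-]
After op 5 [order #3] market_buy(qty=8): fills=none; bids=[-] asks=[-]
After op 6 [order #4] market_buy(qty=5): fills=none; bids=[-] asks=[-]

Answer: BIDS (highest first):
  (empty)
ASKS (lowest first):
  (empty)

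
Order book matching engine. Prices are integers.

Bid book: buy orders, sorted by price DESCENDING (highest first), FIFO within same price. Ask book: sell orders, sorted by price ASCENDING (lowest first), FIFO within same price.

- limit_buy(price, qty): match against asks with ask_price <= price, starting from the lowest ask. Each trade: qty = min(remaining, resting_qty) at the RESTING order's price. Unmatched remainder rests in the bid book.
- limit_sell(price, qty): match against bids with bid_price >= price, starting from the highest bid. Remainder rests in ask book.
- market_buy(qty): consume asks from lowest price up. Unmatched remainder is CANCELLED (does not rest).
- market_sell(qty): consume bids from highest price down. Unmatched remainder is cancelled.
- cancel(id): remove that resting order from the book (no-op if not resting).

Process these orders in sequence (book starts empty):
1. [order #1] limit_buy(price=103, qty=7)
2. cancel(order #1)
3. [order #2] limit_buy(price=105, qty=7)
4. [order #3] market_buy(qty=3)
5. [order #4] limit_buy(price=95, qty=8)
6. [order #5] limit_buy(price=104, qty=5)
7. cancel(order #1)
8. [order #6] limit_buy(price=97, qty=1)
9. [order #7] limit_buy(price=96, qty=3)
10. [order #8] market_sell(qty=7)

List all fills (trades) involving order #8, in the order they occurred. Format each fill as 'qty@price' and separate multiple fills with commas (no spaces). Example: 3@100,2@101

Answer: 7@105

Derivation:
After op 1 [order #1] limit_buy(price=103, qty=7): fills=none; bids=[#1:7@103] asks=[-]
After op 2 cancel(order #1): fills=none; bids=[-] asks=[-]
After op 3 [order #2] limit_buy(price=105, qty=7): fills=none; bids=[#2:7@105] asks=[-]
After op 4 [order #3] market_buy(qty=3): fills=none; bids=[#2:7@105] asks=[-]
After op 5 [order #4] limit_buy(price=95, qty=8): fills=none; bids=[#2:7@105 #4:8@95] asks=[-]
After op 6 [order #5] limit_buy(price=104, qty=5): fills=none; bids=[#2:7@105 #5:5@104 #4:8@95] asks=[-]
After op 7 cancel(order #1): fills=none; bids=[#2:7@105 #5:5@104 #4:8@95] asks=[-]
After op 8 [order #6] limit_buy(price=97, qty=1): fills=none; bids=[#2:7@105 #5:5@104 #6:1@97 #4:8@95] asks=[-]
After op 9 [order #7] limit_buy(price=96, qty=3): fills=none; bids=[#2:7@105 #5:5@104 #6:1@97 #7:3@96 #4:8@95] asks=[-]
After op 10 [order #8] market_sell(qty=7): fills=#2x#8:7@105; bids=[#5:5@104 #6:1@97 #7:3@96 #4:8@95] asks=[-]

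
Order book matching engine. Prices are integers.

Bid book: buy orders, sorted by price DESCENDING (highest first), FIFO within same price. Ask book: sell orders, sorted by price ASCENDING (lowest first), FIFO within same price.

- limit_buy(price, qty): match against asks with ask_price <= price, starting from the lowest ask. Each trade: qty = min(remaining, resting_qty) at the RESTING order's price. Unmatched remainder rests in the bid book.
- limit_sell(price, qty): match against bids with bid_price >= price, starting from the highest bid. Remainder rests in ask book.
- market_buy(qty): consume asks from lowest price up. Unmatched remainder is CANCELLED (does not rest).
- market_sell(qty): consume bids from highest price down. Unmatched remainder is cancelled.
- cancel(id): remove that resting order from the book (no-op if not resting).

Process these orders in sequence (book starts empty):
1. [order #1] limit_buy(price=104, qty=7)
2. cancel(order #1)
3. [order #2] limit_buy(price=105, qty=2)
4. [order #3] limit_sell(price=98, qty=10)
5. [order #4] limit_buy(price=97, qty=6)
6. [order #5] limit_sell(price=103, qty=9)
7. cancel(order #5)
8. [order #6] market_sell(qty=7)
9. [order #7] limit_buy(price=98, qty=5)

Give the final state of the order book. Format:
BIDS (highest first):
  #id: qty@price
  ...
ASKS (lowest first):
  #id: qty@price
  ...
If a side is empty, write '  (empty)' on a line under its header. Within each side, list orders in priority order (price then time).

After op 1 [order #1] limit_buy(price=104, qty=7): fills=none; bids=[#1:7@104] asks=[-]
After op 2 cancel(order #1): fills=none; bids=[-] asks=[-]
After op 3 [order #2] limit_buy(price=105, qty=2): fills=none; bids=[#2:2@105] asks=[-]
After op 4 [order #3] limit_sell(price=98, qty=10): fills=#2x#3:2@105; bids=[-] asks=[#3:8@98]
After op 5 [order #4] limit_buy(price=97, qty=6): fills=none; bids=[#4:6@97] asks=[#3:8@98]
After op 6 [order #5] limit_sell(price=103, qty=9): fills=none; bids=[#4:6@97] asks=[#3:8@98 #5:9@103]
After op 7 cancel(order #5): fills=none; bids=[#4:6@97] asks=[#3:8@98]
After op 8 [order #6] market_sell(qty=7): fills=#4x#6:6@97; bids=[-] asks=[#3:8@98]
After op 9 [order #7] limit_buy(price=98, qty=5): fills=#7x#3:5@98; bids=[-] asks=[#3:3@98]

Answer: BIDS (highest first):
  (empty)
ASKS (lowest first):
  #3: 3@98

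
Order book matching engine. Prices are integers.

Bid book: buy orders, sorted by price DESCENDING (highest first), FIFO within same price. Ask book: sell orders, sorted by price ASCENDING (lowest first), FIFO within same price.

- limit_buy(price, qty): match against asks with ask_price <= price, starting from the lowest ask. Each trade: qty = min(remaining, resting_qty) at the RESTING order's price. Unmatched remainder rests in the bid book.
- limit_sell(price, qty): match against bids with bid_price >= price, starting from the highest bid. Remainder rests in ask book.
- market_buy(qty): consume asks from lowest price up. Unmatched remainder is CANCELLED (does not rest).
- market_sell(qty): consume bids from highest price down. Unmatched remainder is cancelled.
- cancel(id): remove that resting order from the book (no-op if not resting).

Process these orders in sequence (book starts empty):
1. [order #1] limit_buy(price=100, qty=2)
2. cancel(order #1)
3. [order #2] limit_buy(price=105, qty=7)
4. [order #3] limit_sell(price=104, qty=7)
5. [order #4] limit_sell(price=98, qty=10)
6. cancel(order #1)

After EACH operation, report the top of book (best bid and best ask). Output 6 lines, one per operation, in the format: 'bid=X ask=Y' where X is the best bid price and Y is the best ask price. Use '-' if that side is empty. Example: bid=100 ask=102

After op 1 [order #1] limit_buy(price=100, qty=2): fills=none; bids=[#1:2@100] asks=[-]
After op 2 cancel(order #1): fills=none; bids=[-] asks=[-]
After op 3 [order #2] limit_buy(price=105, qty=7): fills=none; bids=[#2:7@105] asks=[-]
After op 4 [order #3] limit_sell(price=104, qty=7): fills=#2x#3:7@105; bids=[-] asks=[-]
After op 5 [order #4] limit_sell(price=98, qty=10): fills=none; bids=[-] asks=[#4:10@98]
After op 6 cancel(order #1): fills=none; bids=[-] asks=[#4:10@98]

Answer: bid=100 ask=-
bid=- ask=-
bid=105 ask=-
bid=- ask=-
bid=- ask=98
bid=- ask=98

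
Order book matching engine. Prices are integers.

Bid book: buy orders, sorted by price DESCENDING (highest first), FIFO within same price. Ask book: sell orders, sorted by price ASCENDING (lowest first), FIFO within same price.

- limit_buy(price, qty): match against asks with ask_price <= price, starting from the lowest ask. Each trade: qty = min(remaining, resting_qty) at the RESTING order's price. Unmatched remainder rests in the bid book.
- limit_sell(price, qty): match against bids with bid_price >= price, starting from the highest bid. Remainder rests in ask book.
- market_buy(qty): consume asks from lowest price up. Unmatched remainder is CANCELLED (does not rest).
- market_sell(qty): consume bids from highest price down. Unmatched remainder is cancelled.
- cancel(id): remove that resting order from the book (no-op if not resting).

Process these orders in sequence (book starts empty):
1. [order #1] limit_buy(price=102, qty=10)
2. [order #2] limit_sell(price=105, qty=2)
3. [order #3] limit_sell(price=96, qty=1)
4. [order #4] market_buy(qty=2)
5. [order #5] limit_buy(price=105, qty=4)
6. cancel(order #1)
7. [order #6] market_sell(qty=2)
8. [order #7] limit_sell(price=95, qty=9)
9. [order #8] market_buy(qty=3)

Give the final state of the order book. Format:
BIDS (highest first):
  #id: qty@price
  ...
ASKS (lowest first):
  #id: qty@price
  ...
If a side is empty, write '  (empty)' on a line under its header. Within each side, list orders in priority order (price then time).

Answer: BIDS (highest first):
  (empty)
ASKS (lowest first):
  #7: 4@95

Derivation:
After op 1 [order #1] limit_buy(price=102, qty=10): fills=none; bids=[#1:10@102] asks=[-]
After op 2 [order #2] limit_sell(price=105, qty=2): fills=none; bids=[#1:10@102] asks=[#2:2@105]
After op 3 [order #3] limit_sell(price=96, qty=1): fills=#1x#3:1@102; bids=[#1:9@102] asks=[#2:2@105]
After op 4 [order #4] market_buy(qty=2): fills=#4x#2:2@105; bids=[#1:9@102] asks=[-]
After op 5 [order #5] limit_buy(price=105, qty=4): fills=none; bids=[#5:4@105 #1:9@102] asks=[-]
After op 6 cancel(order #1): fills=none; bids=[#5:4@105] asks=[-]
After op 7 [order #6] market_sell(qty=2): fills=#5x#6:2@105; bids=[#5:2@105] asks=[-]
After op 8 [order #7] limit_sell(price=95, qty=9): fills=#5x#7:2@105; bids=[-] asks=[#7:7@95]
After op 9 [order #8] market_buy(qty=3): fills=#8x#7:3@95; bids=[-] asks=[#7:4@95]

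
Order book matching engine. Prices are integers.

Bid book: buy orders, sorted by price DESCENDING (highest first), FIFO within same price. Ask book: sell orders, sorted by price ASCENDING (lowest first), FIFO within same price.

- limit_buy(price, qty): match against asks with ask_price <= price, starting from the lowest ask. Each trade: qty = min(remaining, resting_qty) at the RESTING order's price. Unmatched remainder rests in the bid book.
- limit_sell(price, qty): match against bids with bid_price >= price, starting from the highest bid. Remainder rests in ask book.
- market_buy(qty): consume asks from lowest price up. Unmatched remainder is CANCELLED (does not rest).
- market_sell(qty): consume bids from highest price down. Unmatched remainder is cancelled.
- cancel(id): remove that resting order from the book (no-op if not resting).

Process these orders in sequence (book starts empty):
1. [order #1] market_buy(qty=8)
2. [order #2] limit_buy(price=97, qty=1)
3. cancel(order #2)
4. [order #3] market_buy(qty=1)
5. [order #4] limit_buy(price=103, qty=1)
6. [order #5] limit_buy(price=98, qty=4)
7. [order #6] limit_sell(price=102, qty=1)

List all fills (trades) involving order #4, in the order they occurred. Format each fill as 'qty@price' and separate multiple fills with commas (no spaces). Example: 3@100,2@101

After op 1 [order #1] market_buy(qty=8): fills=none; bids=[-] asks=[-]
After op 2 [order #2] limit_buy(price=97, qty=1): fills=none; bids=[#2:1@97] asks=[-]
After op 3 cancel(order #2): fills=none; bids=[-] asks=[-]
After op 4 [order #3] market_buy(qty=1): fills=none; bids=[-] asks=[-]
After op 5 [order #4] limit_buy(price=103, qty=1): fills=none; bids=[#4:1@103] asks=[-]
After op 6 [order #5] limit_buy(price=98, qty=4): fills=none; bids=[#4:1@103 #5:4@98] asks=[-]
After op 7 [order #6] limit_sell(price=102, qty=1): fills=#4x#6:1@103; bids=[#5:4@98] asks=[-]

Answer: 1@103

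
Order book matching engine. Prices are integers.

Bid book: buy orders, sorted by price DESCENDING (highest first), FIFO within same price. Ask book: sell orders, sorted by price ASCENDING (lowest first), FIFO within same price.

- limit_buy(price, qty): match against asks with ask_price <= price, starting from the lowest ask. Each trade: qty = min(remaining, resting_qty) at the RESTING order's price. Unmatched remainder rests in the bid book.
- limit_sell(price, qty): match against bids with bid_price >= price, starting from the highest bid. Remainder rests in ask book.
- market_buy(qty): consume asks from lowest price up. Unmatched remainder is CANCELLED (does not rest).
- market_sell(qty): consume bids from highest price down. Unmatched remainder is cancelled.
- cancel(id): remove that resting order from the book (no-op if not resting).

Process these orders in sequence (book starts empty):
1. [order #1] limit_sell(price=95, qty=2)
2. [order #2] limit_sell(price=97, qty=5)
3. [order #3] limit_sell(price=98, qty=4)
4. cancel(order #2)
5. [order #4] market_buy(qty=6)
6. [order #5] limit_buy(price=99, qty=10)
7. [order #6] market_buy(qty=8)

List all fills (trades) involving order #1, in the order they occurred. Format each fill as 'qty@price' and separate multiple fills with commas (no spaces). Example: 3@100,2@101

Answer: 2@95

Derivation:
After op 1 [order #1] limit_sell(price=95, qty=2): fills=none; bids=[-] asks=[#1:2@95]
After op 2 [order #2] limit_sell(price=97, qty=5): fills=none; bids=[-] asks=[#1:2@95 #2:5@97]
After op 3 [order #3] limit_sell(price=98, qty=4): fills=none; bids=[-] asks=[#1:2@95 #2:5@97 #3:4@98]
After op 4 cancel(order #2): fills=none; bids=[-] asks=[#1:2@95 #3:4@98]
After op 5 [order #4] market_buy(qty=6): fills=#4x#1:2@95 #4x#3:4@98; bids=[-] asks=[-]
After op 6 [order #5] limit_buy(price=99, qty=10): fills=none; bids=[#5:10@99] asks=[-]
After op 7 [order #6] market_buy(qty=8): fills=none; bids=[#5:10@99] asks=[-]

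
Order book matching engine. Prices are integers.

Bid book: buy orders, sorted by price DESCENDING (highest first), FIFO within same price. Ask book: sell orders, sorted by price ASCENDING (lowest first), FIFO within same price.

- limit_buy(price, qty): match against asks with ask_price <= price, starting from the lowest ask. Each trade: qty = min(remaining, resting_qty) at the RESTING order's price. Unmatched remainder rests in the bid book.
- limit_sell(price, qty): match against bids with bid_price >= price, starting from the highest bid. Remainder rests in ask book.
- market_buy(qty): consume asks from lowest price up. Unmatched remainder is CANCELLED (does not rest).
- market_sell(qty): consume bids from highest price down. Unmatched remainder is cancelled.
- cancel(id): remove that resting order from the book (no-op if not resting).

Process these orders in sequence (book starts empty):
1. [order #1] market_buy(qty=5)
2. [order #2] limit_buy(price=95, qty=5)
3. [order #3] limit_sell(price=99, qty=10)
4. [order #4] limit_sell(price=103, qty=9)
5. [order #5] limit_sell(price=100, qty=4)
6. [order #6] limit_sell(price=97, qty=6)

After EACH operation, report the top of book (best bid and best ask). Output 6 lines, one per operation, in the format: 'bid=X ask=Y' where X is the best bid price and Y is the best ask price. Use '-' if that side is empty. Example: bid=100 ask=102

After op 1 [order #1] market_buy(qty=5): fills=none; bids=[-] asks=[-]
After op 2 [order #2] limit_buy(price=95, qty=5): fills=none; bids=[#2:5@95] asks=[-]
After op 3 [order #3] limit_sell(price=99, qty=10): fills=none; bids=[#2:5@95] asks=[#3:10@99]
After op 4 [order #4] limit_sell(price=103, qty=9): fills=none; bids=[#2:5@95] asks=[#3:10@99 #4:9@103]
After op 5 [order #5] limit_sell(price=100, qty=4): fills=none; bids=[#2:5@95] asks=[#3:10@99 #5:4@100 #4:9@103]
After op 6 [order #6] limit_sell(price=97, qty=6): fills=none; bids=[#2:5@95] asks=[#6:6@97 #3:10@99 #5:4@100 #4:9@103]

Answer: bid=- ask=-
bid=95 ask=-
bid=95 ask=99
bid=95 ask=99
bid=95 ask=99
bid=95 ask=97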